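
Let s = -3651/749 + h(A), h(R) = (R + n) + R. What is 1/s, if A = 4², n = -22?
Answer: 749/3839 ≈ 0.19510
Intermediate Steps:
A = 16
h(R) = -22 + 2*R (h(R) = (R - 22) + R = (-22 + R) + R = -22 + 2*R)
s = 3839/749 (s = -3651/749 + (-22 + 2*16) = -3651*1/749 + (-22 + 32) = -3651/749 + 10 = 3839/749 ≈ 5.1255)
1/s = 1/(3839/749) = 749/3839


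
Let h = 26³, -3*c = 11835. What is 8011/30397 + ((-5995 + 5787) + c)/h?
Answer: 14562595/534257672 ≈ 0.027258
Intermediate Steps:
c = -3945 (c = -⅓*11835 = -3945)
h = 17576
8011/30397 + ((-5995 + 5787) + c)/h = 8011/30397 + ((-5995 + 5787) - 3945)/17576 = 8011*(1/30397) + (-208 - 3945)*(1/17576) = 8011/30397 - 4153*1/17576 = 8011/30397 - 4153/17576 = 14562595/534257672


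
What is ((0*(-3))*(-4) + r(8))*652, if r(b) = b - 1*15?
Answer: -4564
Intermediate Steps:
r(b) = -15 + b (r(b) = b - 15 = -15 + b)
((0*(-3))*(-4) + r(8))*652 = ((0*(-3))*(-4) + (-15 + 8))*652 = (0*(-4) - 7)*652 = (0 - 7)*652 = -7*652 = -4564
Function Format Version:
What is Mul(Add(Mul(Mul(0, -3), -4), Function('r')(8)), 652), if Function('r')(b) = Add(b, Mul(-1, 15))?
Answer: -4564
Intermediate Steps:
Function('r')(b) = Add(-15, b) (Function('r')(b) = Add(b, -15) = Add(-15, b))
Mul(Add(Mul(Mul(0, -3), -4), Function('r')(8)), 652) = Mul(Add(Mul(Mul(0, -3), -4), Add(-15, 8)), 652) = Mul(Add(Mul(0, -4), -7), 652) = Mul(Add(0, -7), 652) = Mul(-7, 652) = -4564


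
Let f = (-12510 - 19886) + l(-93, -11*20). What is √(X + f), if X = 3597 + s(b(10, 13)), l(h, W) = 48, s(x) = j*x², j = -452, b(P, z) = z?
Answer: I*√105139 ≈ 324.25*I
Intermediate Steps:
s(x) = -452*x²
X = -72791 (X = 3597 - 452*13² = 3597 - 452*169 = 3597 - 76388 = -72791)
f = -32348 (f = (-12510 - 19886) + 48 = -32396 + 48 = -32348)
√(X + f) = √(-72791 - 32348) = √(-105139) = I*√105139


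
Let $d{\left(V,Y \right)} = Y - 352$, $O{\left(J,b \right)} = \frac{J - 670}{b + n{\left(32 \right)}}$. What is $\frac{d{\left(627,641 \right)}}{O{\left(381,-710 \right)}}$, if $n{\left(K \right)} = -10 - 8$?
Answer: $728$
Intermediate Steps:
$n{\left(K \right)} = -18$
$O{\left(J,b \right)} = \frac{-670 + J}{-18 + b}$ ($O{\left(J,b \right)} = \frac{J - 670}{b - 18} = \frac{-670 + J}{-18 + b}$)
$d{\left(V,Y \right)} = -352 + Y$
$\frac{d{\left(627,641 \right)}}{O{\left(381,-710 \right)}} = \frac{-352 + 641}{\frac{1}{-18 - 710} \left(-670 + 381\right)} = \frac{289}{\frac{1}{-728} \left(-289\right)} = \frac{289}{\left(- \frac{1}{728}\right) \left(-289\right)} = \frac{289}{\frac{289}{728}} = 289 \cdot \frac{728}{289} = 728$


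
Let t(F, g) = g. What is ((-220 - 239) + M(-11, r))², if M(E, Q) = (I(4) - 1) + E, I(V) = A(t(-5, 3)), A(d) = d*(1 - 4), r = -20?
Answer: 230400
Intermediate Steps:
A(d) = -3*d (A(d) = d*(-3) = -3*d)
I(V) = -9 (I(V) = -3*3 = -9)
M(E, Q) = -10 + E (M(E, Q) = (-9 - 1) + E = -10 + E)
((-220 - 239) + M(-11, r))² = ((-220 - 239) + (-10 - 11))² = (-459 - 21)² = (-480)² = 230400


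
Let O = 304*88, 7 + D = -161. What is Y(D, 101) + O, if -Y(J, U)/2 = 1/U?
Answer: 2701950/101 ≈ 26752.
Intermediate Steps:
D = -168 (D = -7 - 161 = -168)
Y(J, U) = -2/U
O = 26752
Y(D, 101) + O = -2/101 + 26752 = 2701950/101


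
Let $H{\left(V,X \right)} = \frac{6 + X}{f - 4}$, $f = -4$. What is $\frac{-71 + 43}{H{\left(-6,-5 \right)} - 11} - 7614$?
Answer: $- \frac{677422}{89} \approx -7611.5$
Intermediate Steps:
$H{\left(V,X \right)} = - \frac{3}{4} - \frac{X}{8}$ ($H{\left(V,X \right)} = \frac{6 + X}{-4 - 4} = \frac{6 + X}{-8} = \left(6 + X\right) \left(- \frac{1}{8}\right) = - \frac{3}{4} - \frac{X}{8}$)
$\frac{-71 + 43}{H{\left(-6,-5 \right)} - 11} - 7614 = \frac{-71 + 43}{\left(- \frac{3}{4} - - \frac{5}{8}\right) - 11} - 7614 = - \frac{28}{\left(- \frac{3}{4} + \frac{5}{8}\right) - 11} - 7614 = - \frac{28}{- \frac{1}{8} - 11} - 7614 = - \frac{28}{- \frac{89}{8}} - 7614 = \left(-28\right) \left(- \frac{8}{89}\right) - 7614 = \frac{224}{89} - 7614 = - \frac{677422}{89}$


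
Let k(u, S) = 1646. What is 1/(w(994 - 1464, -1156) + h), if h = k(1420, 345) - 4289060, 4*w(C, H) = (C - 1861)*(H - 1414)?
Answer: -2/5579493 ≈ -3.5846e-7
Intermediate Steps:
w(C, H) = (-1861 + C)*(-1414 + H)/4 (w(C, H) = ((C - 1861)*(H - 1414))/4 = ((-1861 + C)*(-1414 + H))/4 = (-1861 + C)*(-1414 + H)/4)
h = -4287414 (h = 1646 - 4289060 = -4287414)
1/(w(994 - 1464, -1156) + h) = 1/((1315727/2 - 1861/4*(-1156) - 707*(994 - 1464)/2 + (¼)*(994 - 1464)*(-1156)) - 4287414) = 1/((1315727/2 + 537829 - 707/2*(-470) + (¼)*(-470)*(-1156)) - 4287414) = 1/((1315727/2 + 537829 + 166145 + 135830) - 4287414) = 1/(2995335/2 - 4287414) = 1/(-5579493/2) = -2/5579493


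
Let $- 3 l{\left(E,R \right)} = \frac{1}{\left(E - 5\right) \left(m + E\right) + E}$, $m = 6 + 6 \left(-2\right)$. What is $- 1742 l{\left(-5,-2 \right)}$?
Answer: $\frac{1742}{315} \approx 5.5302$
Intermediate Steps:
$m = -6$ ($m = 6 - 12 = -6$)
$l{\left(E,R \right)} = - \frac{1}{3 \left(E + \left(-6 + E\right) \left(-5 + E\right)\right)}$ ($l{\left(E,R \right)} = - \frac{1}{3 \left(\left(E - 5\right) \left(-6 + E\right) + E\right)} = - \frac{1}{3 \left(\left(-5 + E\right) \left(-6 + E\right) + E\right)} = - \frac{1}{3 \left(\left(-6 + E\right) \left(-5 + E\right) + E\right)} = - \frac{1}{3 \left(E + \left(-6 + E\right) \left(-5 + E\right)\right)}$)
$- 1742 l{\left(-5,-2 \right)} = - 1742 \left(- \frac{1}{90 - -150 + 3 \left(-5\right)^{2}}\right) = - 1742 \left(- \frac{1}{90 + 150 + 3 \cdot 25}\right) = - 1742 \left(- \frac{1}{90 + 150 + 75}\right) = - 1742 \left(- \frac{1}{315}\right) = - 1742 \left(\left(-1\right) \frac{1}{315}\right) = \left(-1742\right) \left(- \frac{1}{315}\right) = \frac{1742}{315}$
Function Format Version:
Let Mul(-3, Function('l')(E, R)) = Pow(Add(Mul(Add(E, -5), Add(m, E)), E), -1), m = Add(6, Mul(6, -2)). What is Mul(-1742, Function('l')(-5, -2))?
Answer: Rational(1742, 315) ≈ 5.5302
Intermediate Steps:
m = -6 (m = Add(6, -12) = -6)
Function('l')(E, R) = Mul(Rational(-1, 3), Pow(Add(E, Mul(Add(-6, E), Add(-5, E))), -1)) (Function('l')(E, R) = Mul(Rational(-1, 3), Pow(Add(Mul(Add(E, -5), Add(-6, E)), E), -1)) = Mul(Rational(-1, 3), Pow(Add(Mul(Add(-5, E), Add(-6, E)), E), -1)) = Mul(Rational(-1, 3), Pow(Add(Mul(Add(-6, E), Add(-5, E)), E), -1)) = Mul(Rational(-1, 3), Pow(Add(E, Mul(Add(-6, E), Add(-5, E))), -1)))
Mul(-1742, Function('l')(-5, -2)) = Mul(-1742, Mul(-1, Pow(Add(90, Mul(-30, -5), Mul(3, Pow(-5, 2))), -1))) = Mul(-1742, Mul(-1, Pow(Add(90, 150, Mul(3, 25)), -1))) = Mul(-1742, Mul(-1, Pow(Add(90, 150, 75), -1))) = Mul(-1742, Mul(-1, Pow(315, -1))) = Mul(-1742, Mul(-1, Rational(1, 315))) = Mul(-1742, Rational(-1, 315)) = Rational(1742, 315)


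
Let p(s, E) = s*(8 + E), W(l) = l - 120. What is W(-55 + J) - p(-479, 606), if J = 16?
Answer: 293947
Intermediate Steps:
W(l) = -120 + l
W(-55 + J) - p(-479, 606) = (-120 + (-55 + 16)) - (-479)*(8 + 606) = (-120 - 39) - (-479)*614 = -159 - 1*(-294106) = -159 + 294106 = 293947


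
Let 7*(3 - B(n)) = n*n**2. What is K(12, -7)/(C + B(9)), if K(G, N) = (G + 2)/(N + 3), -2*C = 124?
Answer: 49/2284 ≈ 0.021454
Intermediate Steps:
C = -62 (C = -1/2*124 = -62)
K(G, N) = (2 + G)/(3 + N)
B(n) = 3 - n**3/7 (B(n) = 3 - n*n**2/7 = 3 - n**3/7)
K(12, -7)/(C + B(9)) = ((2 + 12)/(3 - 7))/(-62 + (3 - 1/7*9**3)) = (14/(-4))/(-62 + (3 - 1/7*729)) = (-1/4*14)/(-62 + (3 - 729/7)) = -7/(2*(-62 - 708/7)) = -7/(2*(-1142/7)) = -7/2*(-7/1142) = 49/2284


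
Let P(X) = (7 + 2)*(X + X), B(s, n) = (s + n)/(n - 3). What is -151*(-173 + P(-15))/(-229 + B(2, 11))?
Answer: -535144/1819 ≈ -294.20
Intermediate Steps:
B(s, n) = (n + s)/(-3 + n)
P(X) = 18*X (P(X) = 9*(2*X) = 18*X)
-151*(-173 + P(-15))/(-229 + B(2, 11)) = -151*(-173 + 18*(-15))/(-229 + (11 + 2)/(-3 + 11)) = -151*(-173 - 270)/(-229 + 13/8) = -(-66893)/(-229 + (⅛)*13) = -(-66893)/(-229 + 13/8) = -(-66893)/(-1819/8) = -(-66893)*(-8)/1819 = -151*3544/1819 = -535144/1819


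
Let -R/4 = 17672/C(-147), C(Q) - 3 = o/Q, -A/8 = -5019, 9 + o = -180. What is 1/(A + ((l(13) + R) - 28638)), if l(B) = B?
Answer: -15/74503 ≈ -0.00020133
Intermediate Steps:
o = -189 (o = -9 - 180 = -189)
A = 40152 (A = -8*(-5019) = 40152)
C(Q) = 3 - 189/Q
R = -247408/15 (R = -70688/(3 - 189/(-147)) = -70688/(3 - 189*(-1/147)) = -70688/(3 + 9/7) = -70688/30/7 = -70688*7/30 = -4*61852/15 = -247408/15 ≈ -16494.)
1/(A + ((l(13) + R) - 28638)) = 1/(40152 + ((13 - 247408/15) - 28638)) = 1/(40152 + (-247213/15 - 28638)) = 1/(40152 - 676783/15) = 1/(-74503/15) = -15/74503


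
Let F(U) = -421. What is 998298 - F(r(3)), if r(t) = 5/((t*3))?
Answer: 998719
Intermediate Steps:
r(t) = 5/(3*t) (r(t) = 5/((3*t)) = 5*(1/(3*t)) = 5/(3*t))
998298 - F(r(3)) = 998298 - 1*(-421) = 998298 + 421 = 998719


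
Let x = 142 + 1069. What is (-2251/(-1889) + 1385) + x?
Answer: 4906095/1889 ≈ 2597.2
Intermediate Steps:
x = 1211
(-2251/(-1889) + 1385) + x = (-2251/(-1889) + 1385) + 1211 = (-2251*(-1/1889) + 1385) + 1211 = (2251/1889 + 1385) + 1211 = 2618516/1889 + 1211 = 4906095/1889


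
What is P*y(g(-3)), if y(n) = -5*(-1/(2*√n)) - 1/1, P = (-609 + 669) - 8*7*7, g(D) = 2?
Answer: 332 - 415*√2 ≈ -254.90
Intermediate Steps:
P = -332 (P = 60 - 56*7 = 60 - 392 = -332)
y(n) = -1 + 5/(2*√n) (y(n) = -(-5)/(2*√n) - 1*1 = 5/(2*√n) - 1 = -1 + 5/(2*√n))
P*y(g(-3)) = -332*(-1 + 5/(2*√2)) = -332*(-1 + 5*(√2/2)/2) = -332*(-1 + 5*√2/4) = 332 - 415*√2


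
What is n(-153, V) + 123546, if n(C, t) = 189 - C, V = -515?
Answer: 123888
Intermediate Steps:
n(-153, V) + 123546 = (189 - 1*(-153)) + 123546 = (189 + 153) + 123546 = 342 + 123546 = 123888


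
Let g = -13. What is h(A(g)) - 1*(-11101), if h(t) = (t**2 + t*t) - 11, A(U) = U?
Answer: 11428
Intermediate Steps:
h(t) = -11 + 2*t**2 (h(t) = (t**2 + t**2) - 11 = 2*t**2 - 11 = -11 + 2*t**2)
h(A(g)) - 1*(-11101) = (-11 + 2*(-13)**2) - 1*(-11101) = (-11 + 2*169) + 11101 = (-11 + 338) + 11101 = 327 + 11101 = 11428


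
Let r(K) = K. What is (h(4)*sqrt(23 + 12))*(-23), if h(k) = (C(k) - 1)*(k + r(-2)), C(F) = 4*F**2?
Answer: -2898*sqrt(35) ≈ -17145.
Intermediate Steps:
h(k) = (-1 + 4*k**2)*(-2 + k) (h(k) = (4*k**2 - 1)*(k - 2) = (-1 + 4*k**2)*(-2 + k))
(h(4)*sqrt(23 + 12))*(-23) = ((2 - 1*4 - 8*4**2 + 4*4**3)*sqrt(23 + 12))*(-23) = ((2 - 4 - 8*16 + 4*64)*sqrt(35))*(-23) = ((2 - 4 - 128 + 256)*sqrt(35))*(-23) = (126*sqrt(35))*(-23) = -2898*sqrt(35)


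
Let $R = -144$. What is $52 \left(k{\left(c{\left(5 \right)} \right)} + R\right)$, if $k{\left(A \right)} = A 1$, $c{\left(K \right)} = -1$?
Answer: $-7540$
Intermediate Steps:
$k{\left(A \right)} = A$
$52 \left(k{\left(c{\left(5 \right)} \right)} + R\right) = 52 \left(-1 - 144\right) = 52 \left(-145\right) = -7540$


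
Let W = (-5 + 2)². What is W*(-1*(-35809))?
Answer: 322281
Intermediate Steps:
W = 9 (W = (-3)² = 9)
W*(-1*(-35809)) = 9*(-1*(-35809)) = 9*35809 = 322281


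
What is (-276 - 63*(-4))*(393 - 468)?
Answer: 1800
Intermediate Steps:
(-276 - 63*(-4))*(393 - 468) = (-276 + 252)*(-75) = -24*(-75) = 1800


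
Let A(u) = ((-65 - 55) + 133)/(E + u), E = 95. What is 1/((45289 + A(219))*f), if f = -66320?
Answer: -157/471560368440 ≈ -3.3294e-10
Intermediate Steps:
A(u) = 13/(95 + u) (A(u) = ((-65 - 55) + 133)/(95 + u) = (-120 + 133)/(95 + u) = 13/(95 + u))
1/((45289 + A(219))*f) = 1/((45289 + 13/(95 + 219))*(-66320)) = -1/66320/(45289 + 13/314) = -1/66320/(14220759/314) = (314/14220759)*(-1/66320) = -157/471560368440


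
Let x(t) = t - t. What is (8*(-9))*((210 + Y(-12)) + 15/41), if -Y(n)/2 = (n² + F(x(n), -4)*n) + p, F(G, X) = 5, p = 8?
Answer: -77832/41 ≈ -1898.3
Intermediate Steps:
x(t) = 0
Y(n) = -16 - 10*n - 2*n² (Y(n) = -2*((n² + 5*n) + 8) = -2*(8 + n² + 5*n) = -16 - 10*n - 2*n²)
(8*(-9))*((210 + Y(-12)) + 15/41) = (8*(-9))*((210 + (-16 - 10*(-12) - 2*(-12)²)) + 15/41) = -72*((210 + (-16 + 120 - 2*144)) + 15*(1/41)) = -72*((210 + (-16 + 120 - 288)) + 15/41) = -72*((210 - 184) + 15/41) = -72*(26 + 15/41) = -72*1081/41 = -77832/41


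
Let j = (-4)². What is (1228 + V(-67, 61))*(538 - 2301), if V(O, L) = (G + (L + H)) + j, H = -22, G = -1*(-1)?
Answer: -2263692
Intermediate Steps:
j = 16
G = 1
V(O, L) = -5 + L (V(O, L) = (1 + (L - 22)) + 16 = (1 + (-22 + L)) + 16 = (-21 + L) + 16 = -5 + L)
(1228 + V(-67, 61))*(538 - 2301) = (1228 + (-5 + 61))*(538 - 2301) = (1228 + 56)*(-1763) = 1284*(-1763) = -2263692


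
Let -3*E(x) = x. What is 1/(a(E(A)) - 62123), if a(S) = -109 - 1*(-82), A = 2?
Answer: -1/62150 ≈ -1.6090e-5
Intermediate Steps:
E(x) = -x/3
a(S) = -27 (a(S) = -109 + 82 = -27)
1/(a(E(A)) - 62123) = 1/(-27 - 62123) = 1/(-62150) = -1/62150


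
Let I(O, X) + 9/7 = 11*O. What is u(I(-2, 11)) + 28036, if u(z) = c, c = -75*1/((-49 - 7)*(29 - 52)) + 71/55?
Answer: 1986157563/70840 ≈ 28037.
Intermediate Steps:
c = 87323/70840 (c = -75/((-23*(-56))) + 71*(1/55) = -75/1288 + 71/55 = 87323/70840 ≈ 1.2327)
I(O, X) = -9/7 + 11*O
u(z) = 87323/70840
u(I(-2, 11)) + 28036 = 87323/70840 + 28036 = 1986157563/70840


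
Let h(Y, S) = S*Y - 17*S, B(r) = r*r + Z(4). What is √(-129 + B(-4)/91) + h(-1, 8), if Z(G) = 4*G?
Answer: -144 + I*√1065337/91 ≈ -144.0 + 11.342*I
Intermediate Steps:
B(r) = 16 + r² (B(r) = r*r + 4*4 = r² + 16 = 16 + r²)
h(Y, S) = -17*S + S*Y
√(-129 + B(-4)/91) + h(-1, 8) = √(-129 + (16 + (-4)²)/91) + 8*(-17 - 1) = √(-129 + (16 + 16)*(1/91)) + 8*(-18) = √(-129 + 32*(1/91)) - 144 = √(-129 + 32/91) - 144 = √(-11707/91) - 144 = I*√1065337/91 - 144 = -144 + I*√1065337/91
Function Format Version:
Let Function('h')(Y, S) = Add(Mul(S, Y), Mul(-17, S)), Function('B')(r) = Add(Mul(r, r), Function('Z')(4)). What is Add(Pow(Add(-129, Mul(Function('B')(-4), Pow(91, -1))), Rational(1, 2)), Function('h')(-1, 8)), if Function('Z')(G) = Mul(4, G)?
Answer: Add(-144, Mul(Rational(1, 91), I, Pow(1065337, Rational(1, 2)))) ≈ Add(-144.00, Mul(11.342, I))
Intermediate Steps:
Function('B')(r) = Add(16, Pow(r, 2)) (Function('B')(r) = Add(Mul(r, r), Mul(4, 4)) = Add(Pow(r, 2), 16) = Add(16, Pow(r, 2)))
Function('h')(Y, S) = Add(Mul(-17, S), Mul(S, Y))
Add(Pow(Add(-129, Mul(Function('B')(-4), Pow(91, -1))), Rational(1, 2)), Function('h')(-1, 8)) = Add(Pow(Add(-129, Mul(Add(16, Pow(-4, 2)), Pow(91, -1))), Rational(1, 2)), Mul(8, Add(-17, -1))) = Add(Pow(Add(-129, Mul(Add(16, 16), Rational(1, 91))), Rational(1, 2)), Mul(8, -18)) = Add(Pow(Add(-129, Mul(32, Rational(1, 91))), Rational(1, 2)), -144) = Add(Pow(Add(-129, Rational(32, 91)), Rational(1, 2)), -144) = Add(Pow(Rational(-11707, 91), Rational(1, 2)), -144) = Add(Mul(Rational(1, 91), I, Pow(1065337, Rational(1, 2))), -144) = Add(-144, Mul(Rational(1, 91), I, Pow(1065337, Rational(1, 2))))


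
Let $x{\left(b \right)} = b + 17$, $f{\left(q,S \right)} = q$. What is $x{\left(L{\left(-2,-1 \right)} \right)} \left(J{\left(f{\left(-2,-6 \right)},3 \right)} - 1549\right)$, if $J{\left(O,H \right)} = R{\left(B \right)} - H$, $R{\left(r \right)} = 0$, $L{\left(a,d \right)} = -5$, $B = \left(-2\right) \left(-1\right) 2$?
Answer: $-18624$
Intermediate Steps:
$B = 4$ ($B = 2 \cdot 2 = 4$)
$x{\left(b \right)} = 17 + b$
$J{\left(O,H \right)} = - H$ ($J{\left(O,H \right)} = 0 - H = - H$)
$x{\left(L{\left(-2,-1 \right)} \right)} \left(J{\left(f{\left(-2,-6 \right)},3 \right)} - 1549\right) = \left(17 - 5\right) \left(\left(-1\right) 3 - 1549\right) = 12 \left(-3 - 1549\right) = 12 \left(-1552\right) = -18624$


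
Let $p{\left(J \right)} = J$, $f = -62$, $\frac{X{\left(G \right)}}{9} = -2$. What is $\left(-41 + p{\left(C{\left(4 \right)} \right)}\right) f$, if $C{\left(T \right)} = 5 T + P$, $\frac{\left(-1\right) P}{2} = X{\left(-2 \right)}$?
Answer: $-930$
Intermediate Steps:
$X{\left(G \right)} = -18$ ($X{\left(G \right)} = 9 \left(-2\right) = -18$)
$P = 36$ ($P = \left(-2\right) \left(-18\right) = 36$)
$C{\left(T \right)} = 36 + 5 T$ ($C{\left(T \right)} = 5 T + 36 = 36 + 5 T$)
$\left(-41 + p{\left(C{\left(4 \right)} \right)}\right) f = \left(-41 + \left(36 + 5 \cdot 4\right)\right) \left(-62\right) = \left(-41 + \left(36 + 20\right)\right) \left(-62\right) = \left(-41 + 56\right) \left(-62\right) = 15 \left(-62\right) = -930$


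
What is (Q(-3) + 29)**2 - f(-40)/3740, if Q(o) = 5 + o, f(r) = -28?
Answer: 898542/935 ≈ 961.01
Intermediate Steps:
(Q(-3) + 29)**2 - f(-40)/3740 = ((5 - 3) + 29)**2 - (-28)/3740 = (2 + 29)**2 - (-28)/3740 = 31**2 - 1*(-7/935) = 961 + 7/935 = 898542/935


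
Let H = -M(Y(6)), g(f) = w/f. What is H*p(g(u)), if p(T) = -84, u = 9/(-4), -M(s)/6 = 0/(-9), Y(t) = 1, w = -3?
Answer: 0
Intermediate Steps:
M(s) = 0 (M(s) = -0/(-9) = -0*(-1)/9 = -6*0 = 0)
u = -9/4 (u = 9*(-1/4) = -9/4 ≈ -2.2500)
g(f) = -3/f
H = 0 (H = -1*0 = 0)
H*p(g(u)) = 0*(-84) = 0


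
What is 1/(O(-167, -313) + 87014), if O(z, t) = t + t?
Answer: 1/86388 ≈ 1.1576e-5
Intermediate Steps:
O(z, t) = 2*t
1/(O(-167, -313) + 87014) = 1/(2*(-313) + 87014) = 1/(-626 + 87014) = 1/86388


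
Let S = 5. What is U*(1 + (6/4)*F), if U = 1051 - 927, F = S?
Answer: 1054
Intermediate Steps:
F = 5
U = 124
U*(1 + (6/4)*F) = 124*(1 + (6/4)*5) = 124*(1 + (6*(¼))*5) = 124*(1 + (3/2)*5) = 124*(1 + 15/2) = 124*(17/2) = 1054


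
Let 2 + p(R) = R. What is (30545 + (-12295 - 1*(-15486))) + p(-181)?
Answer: 33553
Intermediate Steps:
p(R) = -2 + R
(30545 + (-12295 - 1*(-15486))) + p(-181) = (30545 + (-12295 - 1*(-15486))) + (-2 - 181) = (30545 + (-12295 + 15486)) - 183 = (30545 + 3191) - 183 = 33736 - 183 = 33553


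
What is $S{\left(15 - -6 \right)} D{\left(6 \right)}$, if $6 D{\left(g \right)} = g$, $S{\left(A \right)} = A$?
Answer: $21$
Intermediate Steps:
$D{\left(g \right)} = \frac{g}{6}$
$S{\left(15 - -6 \right)} D{\left(6 \right)} = \left(15 - -6\right) \frac{1}{6} \cdot 6 = \left(15 + 6\right) 1 = 21 \cdot 1 = 21$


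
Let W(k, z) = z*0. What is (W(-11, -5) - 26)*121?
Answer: -3146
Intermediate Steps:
W(k, z) = 0
(W(-11, -5) - 26)*121 = (0 - 26)*121 = -26*121 = -3146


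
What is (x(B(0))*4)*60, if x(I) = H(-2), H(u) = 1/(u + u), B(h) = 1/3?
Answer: -60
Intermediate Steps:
B(h) = ⅓
H(u) = 1/(2*u)
x(I) = -¼ (x(I) = (½)/(-2) = (½)*(-½) = -¼)
(x(B(0))*4)*60 = -¼*4*60 = -1*60 = -60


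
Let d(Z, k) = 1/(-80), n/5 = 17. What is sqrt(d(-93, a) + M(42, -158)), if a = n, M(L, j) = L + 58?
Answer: sqrt(39995)/20 ≈ 9.9994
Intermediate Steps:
n = 85 (n = 5*17 = 85)
M(L, j) = 58 + L
a = 85
d(Z, k) = -1/80
sqrt(d(-93, a) + M(42, -158)) = sqrt(-1/80 + (58 + 42)) = sqrt(-1/80 + 100) = sqrt(7999/80) = sqrt(39995)/20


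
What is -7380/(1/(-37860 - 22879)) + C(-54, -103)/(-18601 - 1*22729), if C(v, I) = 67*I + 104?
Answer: 18526330387397/41330 ≈ 4.4825e+8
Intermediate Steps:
C(v, I) = 104 + 67*I
-7380/(1/(-37860 - 22879)) + C(-54, -103)/(-18601 - 1*22729) = -7380/(1/(-37860 - 22879)) + (104 + 67*(-103))/(-18601 - 1*22729) = -7380/(1/(-60739)) + (104 - 6901)/(-18601 - 22729) = -7380/(-1/60739) - 6797/(-41330) = -7380*(-60739) - 6797*(-1/41330) = 448253820 + 6797/41330 = 18526330387397/41330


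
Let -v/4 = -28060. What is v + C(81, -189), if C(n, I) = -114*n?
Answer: 103006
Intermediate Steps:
v = 112240 (v = -4*(-28060) = 112240)
v + C(81, -189) = 112240 - 114*81 = 112240 - 9234 = 103006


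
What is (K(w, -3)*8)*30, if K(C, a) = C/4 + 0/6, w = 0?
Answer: 0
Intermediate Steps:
K(C, a) = C/4 (K(C, a) = C*(¼) + 0*(⅙) = C/4 + 0 = C/4)
(K(w, -3)*8)*30 = (((¼)*0)*8)*30 = (0*8)*30 = 0*30 = 0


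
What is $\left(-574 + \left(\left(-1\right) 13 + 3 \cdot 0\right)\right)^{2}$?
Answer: $344569$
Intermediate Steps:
$\left(-574 + \left(\left(-1\right) 13 + 3 \cdot 0\right)\right)^{2} = \left(-574 + \left(-13 + 0\right)\right)^{2} = \left(-574 - 13\right)^{2} = \left(-587\right)^{2} = 344569$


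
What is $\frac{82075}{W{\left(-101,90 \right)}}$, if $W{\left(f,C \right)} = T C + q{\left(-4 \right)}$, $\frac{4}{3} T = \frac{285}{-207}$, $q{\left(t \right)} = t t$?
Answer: $- \frac{3775450}{3539} \approx -1066.8$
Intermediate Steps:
$q{\left(t \right)} = t^{2}$
$T = - \frac{95}{92}$ ($T = \frac{3 \frac{285}{-207}}{4} = \frac{3 \cdot 285 \left(- \frac{1}{207}\right)}{4} = \frac{3}{4} \left(- \frac{95}{69}\right) = - \frac{95}{92} \approx -1.0326$)
$W{\left(f,C \right)} = 16 - \frac{95 C}{92}$ ($W{\left(f,C \right)} = - \frac{95 C}{92} + \left(-4\right)^{2} = - \frac{95 C}{92} + 16 = 16 - \frac{95 C}{92}$)
$\frac{82075}{W{\left(-101,90 \right)}} = \frac{82075}{16 - \frac{4275}{46}} = \frac{82075}{- \frac{3539}{46}} = 82075 \left(- \frac{46}{3539}\right) = - \frac{3775450}{3539}$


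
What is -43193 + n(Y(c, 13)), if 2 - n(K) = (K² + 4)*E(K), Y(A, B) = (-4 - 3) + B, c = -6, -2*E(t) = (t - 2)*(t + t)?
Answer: -42231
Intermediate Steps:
E(t) = -t*(-2 + t) (E(t) = -(t - 2)*(t + t)/2 = -(-2 + t)*2*t/2 = -t*(-2 + t))
Y(A, B) = -7 + B
n(K) = 2 - K*(2 - K)*(4 + K²) (n(K) = 2 - (K² + 4)*K*(2 - K) = 2 - (4 + K²)*K*(2 - K) = 2 - K*(2 - K)*(4 + K²))
-43193 + n(Y(c, 13)) = -43193 + (2 + (-7 + 13)³*(-2 + (-7 + 13)) + 4*(-7 + 13)*(-2 + (-7 + 13))) = -43193 + (2 + 6³*(-2 + 6) + 4*6*(-2 + 6)) = -43193 + (2 + 216*4 + 4*6*4) = -43193 + (2 + 864 + 96) = -43193 + 962 = -42231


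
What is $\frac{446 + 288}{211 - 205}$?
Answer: $\frac{367}{3} \approx 122.33$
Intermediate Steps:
$\frac{446 + 288}{211 - 205} = \frac{734}{6} = 734 \cdot \frac{1}{6} = \frac{367}{3}$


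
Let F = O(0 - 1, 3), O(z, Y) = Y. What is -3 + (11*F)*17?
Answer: 558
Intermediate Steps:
F = 3
-3 + (11*F)*17 = -3 + (11*3)*17 = -3 + 33*17 = -3 + 561 = 558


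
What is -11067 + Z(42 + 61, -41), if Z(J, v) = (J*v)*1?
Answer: -15290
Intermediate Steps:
Z(J, v) = J*v
-11067 + Z(42 + 61, -41) = -11067 + (42 + 61)*(-41) = -11067 + 103*(-41) = -11067 - 4223 = -15290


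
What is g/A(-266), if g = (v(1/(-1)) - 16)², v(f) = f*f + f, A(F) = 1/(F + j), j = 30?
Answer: -60416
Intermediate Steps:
A(F) = 1/(30 + F) (A(F) = 1/(F + 30) = 1/(30 + F))
v(f) = f + f² (v(f) = f² + f = f + f²)
g = 256 (g = ((1 + 1/(-1))/(-1) - 16)² = (-(1 - 1) - 16)² = (-1*0 - 16)² = (0 - 16)² = (-16)² = 256)
g/A(-266) = 256/(1/(30 - 266)) = 256/(1/(-236)) = 256/(-1/236) = 256*(-236) = -60416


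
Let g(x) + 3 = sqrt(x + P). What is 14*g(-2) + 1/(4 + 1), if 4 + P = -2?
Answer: -209/5 + 28*I*sqrt(2) ≈ -41.8 + 39.598*I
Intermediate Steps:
P = -6 (P = -4 - 2 = -6)
g(x) = -3 + sqrt(-6 + x) (g(x) = -3 + sqrt(x - 6) = -3 + sqrt(-6 + x))
14*g(-2) + 1/(4 + 1) = 14*(-3 + sqrt(-6 - 2)) + 1/(4 + 1) = 14*(-3 + sqrt(-8)) + 1/5 = 14*(-3 + 2*I*sqrt(2)) + 1/5 = (-42 + 28*I*sqrt(2)) + 1/5 = -209/5 + 28*I*sqrt(2)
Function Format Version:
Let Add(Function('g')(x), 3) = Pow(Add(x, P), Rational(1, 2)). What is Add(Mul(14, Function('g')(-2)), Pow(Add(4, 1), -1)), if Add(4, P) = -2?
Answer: Add(Rational(-209, 5), Mul(28, I, Pow(2, Rational(1, 2)))) ≈ Add(-41.800, Mul(39.598, I))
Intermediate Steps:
P = -6 (P = Add(-4, -2) = -6)
Function('g')(x) = Add(-3, Pow(Add(-6, x), Rational(1, 2))) (Function('g')(x) = Add(-3, Pow(Add(x, -6), Rational(1, 2))) = Add(-3, Pow(Add(-6, x), Rational(1, 2))))
Add(Mul(14, Function('g')(-2)), Pow(Add(4, 1), -1)) = Add(Mul(14, Add(-3, Pow(Add(-6, -2), Rational(1, 2)))), Pow(Add(4, 1), -1)) = Add(Mul(14, Add(-3, Pow(-8, Rational(1, 2)))), Pow(5, -1)) = Add(Mul(14, Add(-3, Mul(2, I, Pow(2, Rational(1, 2))))), Rational(1, 5)) = Add(Add(-42, Mul(28, I, Pow(2, Rational(1, 2)))), Rational(1, 5)) = Add(Rational(-209, 5), Mul(28, I, Pow(2, Rational(1, 2))))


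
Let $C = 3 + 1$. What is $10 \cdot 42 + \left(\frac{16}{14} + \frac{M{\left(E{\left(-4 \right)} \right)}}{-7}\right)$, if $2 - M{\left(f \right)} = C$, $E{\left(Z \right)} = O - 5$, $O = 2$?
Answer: $\frac{2950}{7} \approx 421.43$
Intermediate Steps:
$C = 4$
$E{\left(Z \right)} = -3$ ($E{\left(Z \right)} = 2 - 5 = -3$)
$M{\left(f \right)} = -2$ ($M{\left(f \right)} = 2 - 4 = -2$)
$10 \cdot 42 + \left(\frac{16}{14} + \frac{M{\left(E{\left(-4 \right)} \right)}}{-7}\right) = 10 \cdot 42 + \left(\frac{16}{14} - \frac{2}{-7}\right) = 420 + \left(16 \cdot \frac{1}{14} - - \frac{2}{7}\right) = 420 + \left(\frac{8}{7} + \frac{2}{7}\right) = 420 + \frac{10}{7} = \frac{2950}{7}$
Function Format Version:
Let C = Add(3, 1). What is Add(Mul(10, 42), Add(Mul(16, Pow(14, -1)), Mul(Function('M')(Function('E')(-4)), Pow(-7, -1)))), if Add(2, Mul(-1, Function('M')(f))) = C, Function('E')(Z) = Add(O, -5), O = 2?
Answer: Rational(2950, 7) ≈ 421.43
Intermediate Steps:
C = 4
Function('E')(Z) = -3 (Function('E')(Z) = Add(2, -5) = -3)
Function('M')(f) = -2 (Function('M')(f) = Add(2, Mul(-1, 4)) = Add(2, -4) = -2)
Add(Mul(10, 42), Add(Mul(16, Pow(14, -1)), Mul(Function('M')(Function('E')(-4)), Pow(-7, -1)))) = Add(Mul(10, 42), Add(Mul(16, Pow(14, -1)), Mul(-2, Pow(-7, -1)))) = Add(420, Add(Mul(16, Rational(1, 14)), Mul(-2, Rational(-1, 7)))) = Add(420, Add(Rational(8, 7), Rational(2, 7))) = Add(420, Rational(10, 7)) = Rational(2950, 7)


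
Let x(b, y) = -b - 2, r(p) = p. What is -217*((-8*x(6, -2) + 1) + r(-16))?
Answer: -10633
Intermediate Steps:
x(b, y) = -2 - b
-217*((-8*x(6, -2) + 1) + r(-16)) = -217*((-8*(-2 - 1*6) + 1) - 16) = -217*((-8*(-2 - 6) + 1) - 16) = -217*((-8*(-8) + 1) - 16) = -217*((64 + 1) - 16) = -217*(65 - 16) = -217*49 = -10633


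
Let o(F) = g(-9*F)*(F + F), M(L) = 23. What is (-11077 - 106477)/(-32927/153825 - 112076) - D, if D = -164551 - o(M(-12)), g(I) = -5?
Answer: 2832932437256317/17240123627 ≈ 1.6432e+5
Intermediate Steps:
o(F) = -10*F (o(F) = -5*(F + F) = -10*F)
D = -164321 (D = -164551 - (-10)*23 = -164551 - 1*(-230) = -164551 + 230 = -164321)
(-11077 - 106477)/(-32927/153825 - 112076) - D = (-11077 - 106477)/(-32927/153825 - 112076) - 1*(-164321) = -117554/(-32927*1/153825 - 112076) + 164321 = -117554/(-32927/153825 - 112076) + 164321 = -117554/(-17240123627/153825) + 164321 = -117554*(-153825/17240123627) + 164321 = 18082744050/17240123627 + 164321 = 2832932437256317/17240123627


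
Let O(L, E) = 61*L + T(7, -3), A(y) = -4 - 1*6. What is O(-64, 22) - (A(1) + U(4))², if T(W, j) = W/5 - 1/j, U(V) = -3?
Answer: -61069/15 ≈ -4071.3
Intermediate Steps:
A(y) = -10 (A(y) = -4 - 6 = -10)
T(W, j) = -1/j + W/5 (T(W, j) = W*(⅕) - 1/j = W/5 - 1/j = -1/j + W/5)
O(L, E) = 26/15 + 61*L (O(L, E) = 61*L + (-1/(-3) + (⅕)*7) = 61*L + (-1*(-⅓) + 7/5) = 61*L + (⅓ + 7/5) = 61*L + 26/15 = 26/15 + 61*L)
O(-64, 22) - (A(1) + U(4))² = (26/15 + 61*(-64)) - (-10 - 3)² = (26/15 - 3904) - 1*(-13)² = -58534/15 - 1*169 = -58534/15 - 169 = -61069/15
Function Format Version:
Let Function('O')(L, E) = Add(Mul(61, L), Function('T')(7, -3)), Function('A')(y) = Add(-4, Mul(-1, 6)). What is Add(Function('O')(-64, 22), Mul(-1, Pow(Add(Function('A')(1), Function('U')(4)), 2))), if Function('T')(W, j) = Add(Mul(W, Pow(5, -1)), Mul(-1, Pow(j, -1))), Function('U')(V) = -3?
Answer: Rational(-61069, 15) ≈ -4071.3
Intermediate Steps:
Function('A')(y) = -10 (Function('A')(y) = Add(-4, -6) = -10)
Function('T')(W, j) = Add(Mul(-1, Pow(j, -1)), Mul(Rational(1, 5), W)) (Function('T')(W, j) = Add(Mul(W, Rational(1, 5)), Mul(-1, Pow(j, -1))) = Add(Mul(Rational(1, 5), W), Mul(-1, Pow(j, -1))) = Add(Mul(-1, Pow(j, -1)), Mul(Rational(1, 5), W)))
Function('O')(L, E) = Add(Rational(26, 15), Mul(61, L)) (Function('O')(L, E) = Add(Mul(61, L), Add(Mul(-1, Pow(-3, -1)), Mul(Rational(1, 5), 7))) = Add(Mul(61, L), Add(Mul(-1, Rational(-1, 3)), Rational(7, 5))) = Add(Mul(61, L), Add(Rational(1, 3), Rational(7, 5))) = Add(Mul(61, L), Rational(26, 15)) = Add(Rational(26, 15), Mul(61, L)))
Add(Function('O')(-64, 22), Mul(-1, Pow(Add(Function('A')(1), Function('U')(4)), 2))) = Add(Add(Rational(26, 15), Mul(61, -64)), Mul(-1, Pow(Add(-10, -3), 2))) = Add(Add(Rational(26, 15), -3904), Mul(-1, Pow(-13, 2))) = Add(Rational(-58534, 15), Mul(-1, 169)) = Add(Rational(-58534, 15), -169) = Rational(-61069, 15)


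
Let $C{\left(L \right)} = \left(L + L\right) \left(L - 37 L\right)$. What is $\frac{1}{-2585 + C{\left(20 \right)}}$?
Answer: $- \frac{1}{31385} \approx -3.1862 \cdot 10^{-5}$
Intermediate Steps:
$C{\left(L \right)} = - 72 L^{2}$ ($C{\left(L \right)} = 2 L \left(- 36 L\right) = - 72 L^{2}$)
$\frac{1}{-2585 + C{\left(20 \right)}} = \frac{1}{-2585 - 72 \cdot 20^{2}} = \frac{1}{-2585 - 28800} = \frac{1}{-31385} = - \frac{1}{31385}$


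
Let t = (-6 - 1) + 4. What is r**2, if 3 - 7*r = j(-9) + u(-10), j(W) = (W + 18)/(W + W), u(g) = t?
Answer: 169/196 ≈ 0.86224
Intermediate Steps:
t = -3 (t = -7 + 4 = -3)
u(g) = -3
j(W) = (18 + W)/(2*W) (j(W) = (18 + W)/((2*W)) = (18 + W)*(1/(2*W)) = (18 + W)/(2*W))
r = 13/14 (r = 3/7 - ((1/2)*(18 - 9)/(-9) - 3)/7 = 3/7 - ((1/2)*(-1/9)*9 - 3)/7 = 3/7 - (-1/2 - 3)/7 = 3/7 - 1/7*(-7/2) = 3/7 + 1/2 = 13/14 ≈ 0.92857)
r**2 = (13/14)**2 = 169/196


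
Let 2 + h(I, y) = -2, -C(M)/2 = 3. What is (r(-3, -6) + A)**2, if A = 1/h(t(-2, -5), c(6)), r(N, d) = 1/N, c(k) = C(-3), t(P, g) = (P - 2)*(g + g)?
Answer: 49/144 ≈ 0.34028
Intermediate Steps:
t(P, g) = 2*g*(-2 + P) (t(P, g) = (-2 + P)*(2*g) = 2*g*(-2 + P))
C(M) = -6 (C(M) = -2*3 = -6)
c(k) = -6
h(I, y) = -4 (h(I, y) = -2 - 2 = -4)
A = -1/4 (A = 1/(-4) = -1/4 ≈ -0.25000)
(r(-3, -6) + A)**2 = (1/(-3) - 1/4)**2 = (-1/3 - 1/4)**2 = (-7/12)**2 = 49/144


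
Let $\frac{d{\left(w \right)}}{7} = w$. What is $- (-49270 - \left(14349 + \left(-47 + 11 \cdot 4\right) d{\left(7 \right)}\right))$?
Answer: $63472$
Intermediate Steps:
$d{\left(w \right)} = 7 w$
$- (-49270 - \left(14349 + \left(-47 + 11 \cdot 4\right) d{\left(7 \right)}\right)) = - (-49270 - \left(14349 + \left(-47 + 11 \cdot 4\right) 7 \cdot 7\right)) = - (-49270 - \left(14349 + \left(-47 + 44\right) 49\right)) = - (-49270 - \left(14349 - 147\right)) = - (-49270 - 14202) = \left(-1\right) \left(-63472\right) = 63472$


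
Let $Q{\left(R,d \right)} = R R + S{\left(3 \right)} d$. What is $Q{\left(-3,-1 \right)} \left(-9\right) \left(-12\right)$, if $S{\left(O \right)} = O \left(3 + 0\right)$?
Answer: $0$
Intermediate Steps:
$S{\left(O \right)} = 3 O$ ($S{\left(O \right)} = O 3 = 3 O$)
$Q{\left(R,d \right)} = R^{2} + 9 d$ ($Q{\left(R,d \right)} = R R + 3 \cdot 3 d = R^{2} + 9 d$)
$Q{\left(-3,-1 \right)} \left(-9\right) \left(-12\right) = \left(\left(-3\right)^{2} + 9 \left(-1\right)\right) \left(-9\right) \left(-12\right) = \left(9 - 9\right) \left(-9\right) \left(-12\right) = 0 \left(-9\right) \left(-12\right) = 0 \left(-12\right) = 0$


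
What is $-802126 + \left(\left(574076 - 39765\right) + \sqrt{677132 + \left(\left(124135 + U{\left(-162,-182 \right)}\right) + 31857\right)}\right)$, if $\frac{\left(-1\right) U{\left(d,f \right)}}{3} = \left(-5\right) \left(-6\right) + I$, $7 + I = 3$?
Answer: $-267815 + \sqrt{833046} \approx -2.669 \cdot 10^{5}$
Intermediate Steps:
$I = -4$ ($I = -7 + 3 = -4$)
$U{\left(d,f \right)} = -78$ ($U{\left(d,f \right)} = - 3 \left(\left(-5\right) \left(-6\right) - 4\right) = - 3 \left(30 - 4\right) = \left(-3\right) 26 = -78$)
$-802126 + \left(\left(574076 - 39765\right) + \sqrt{677132 + \left(\left(124135 + U{\left(-162,-182 \right)}\right) + 31857\right)}\right) = -802126 + \left(\left(574076 - 39765\right) + \sqrt{677132 + \left(\left(124135 - 78\right) + 31857\right)}\right) = -802126 + \left(\left(574076 - 39765\right) + \sqrt{677132 + \left(124057 + 31857\right)}\right) = -802126 + \left(534311 + \sqrt{677132 + 155914}\right) = -802126 + \left(534311 + \sqrt{833046}\right) = -267815 + \sqrt{833046}$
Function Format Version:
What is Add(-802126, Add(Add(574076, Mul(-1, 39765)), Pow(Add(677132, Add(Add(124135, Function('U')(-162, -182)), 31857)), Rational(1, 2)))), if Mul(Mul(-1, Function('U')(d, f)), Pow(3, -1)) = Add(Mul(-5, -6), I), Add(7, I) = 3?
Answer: Add(-267815, Pow(833046, Rational(1, 2))) ≈ -2.6690e+5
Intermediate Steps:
I = -4 (I = Add(-7, 3) = -4)
Function('U')(d, f) = -78 (Function('U')(d, f) = Mul(-3, Add(Mul(-5, -6), -4)) = Mul(-3, Add(30, -4)) = Mul(-3, 26) = -78)
Add(-802126, Add(Add(574076, Mul(-1, 39765)), Pow(Add(677132, Add(Add(124135, Function('U')(-162, -182)), 31857)), Rational(1, 2)))) = Add(-802126, Add(Add(574076, Mul(-1, 39765)), Pow(Add(677132, Add(Add(124135, -78), 31857)), Rational(1, 2)))) = Add(-802126, Add(Add(574076, -39765), Pow(Add(677132, Add(124057, 31857)), Rational(1, 2)))) = Add(-802126, Add(534311, Pow(Add(677132, 155914), Rational(1, 2)))) = Add(-802126, Add(534311, Pow(833046, Rational(1, 2)))) = Add(-267815, Pow(833046, Rational(1, 2)))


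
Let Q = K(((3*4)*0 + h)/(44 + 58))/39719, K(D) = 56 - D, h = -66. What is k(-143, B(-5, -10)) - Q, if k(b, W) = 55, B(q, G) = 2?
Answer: 37136302/675223 ≈ 54.999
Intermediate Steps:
Q = 963/675223 (Q = (56 - ((3*4)*0 - 66)/(44 + 58))/39719 = (56 - (12*0 - 66)/102)*(1/39719) = (56 - (0 - 66)/102)*(1/39719) = (56 - (-66)/102)*(1/39719) = (56 - 1*(-11/17))*(1/39719) = (56 + 11/17)*(1/39719) = (963/17)*(1/39719) = 963/675223 ≈ 0.0014262)
k(-143, B(-5, -10)) - Q = 55 - 1*963/675223 = 55 - 963/675223 = 37136302/675223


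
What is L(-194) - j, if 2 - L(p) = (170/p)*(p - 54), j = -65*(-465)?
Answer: -2952711/97 ≈ -30440.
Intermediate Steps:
j = 30225
L(p) = 2 - 170*(-54 + p)/p (L(p) = 2 - 170/p*(p - 54) = 2 - 170/p*(-54 + p) = 2 - 170*(-54 + p)/p)
L(-194) - j = (-168 + 9180/(-194)) - 1*30225 = (-168 + 9180*(-1/194)) - 30225 = (-168 - 4590/97) - 30225 = -20886/97 - 30225 = -2952711/97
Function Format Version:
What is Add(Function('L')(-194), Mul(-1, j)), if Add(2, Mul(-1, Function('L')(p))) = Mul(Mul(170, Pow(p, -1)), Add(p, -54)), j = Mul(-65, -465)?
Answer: Rational(-2952711, 97) ≈ -30440.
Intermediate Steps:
j = 30225
Function('L')(p) = Add(2, Mul(-170, Pow(p, -1), Add(-54, p))) (Function('L')(p) = Add(2, Mul(-1, Mul(Mul(170, Pow(p, -1)), Add(p, -54)))) = Add(2, Mul(-1, Mul(Mul(170, Pow(p, -1)), Add(-54, p)))) = Add(2, Mul(-1, Mul(170, Pow(p, -1), Add(-54, p)))) = Add(2, Mul(-170, Pow(p, -1), Add(-54, p))))
Add(Function('L')(-194), Mul(-1, j)) = Add(Add(-168, Mul(9180, Pow(-194, -1))), Mul(-1, 30225)) = Add(Add(-168, Mul(9180, Rational(-1, 194))), -30225) = Add(Add(-168, Rational(-4590, 97)), -30225) = Add(Rational(-20886, 97), -30225) = Rational(-2952711, 97)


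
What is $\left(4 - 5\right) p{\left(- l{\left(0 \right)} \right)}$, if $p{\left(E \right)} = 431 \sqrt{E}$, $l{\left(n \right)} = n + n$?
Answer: $0$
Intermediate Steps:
$l{\left(n \right)} = 2 n$
$\left(4 - 5\right) p{\left(- l{\left(0 \right)} \right)} = \left(4 - 5\right) 431 \sqrt{- 2 \cdot 0} = \left(4 - 5\right) 431 \sqrt{\left(-1\right) 0} = - 431 \sqrt{0} = - 431 \cdot 0 = \left(-1\right) 0 = 0$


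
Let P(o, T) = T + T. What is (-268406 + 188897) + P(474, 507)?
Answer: -78495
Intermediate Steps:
P(o, T) = 2*T
(-268406 + 188897) + P(474, 507) = (-268406 + 188897) + 2*507 = -79509 + 1014 = -78495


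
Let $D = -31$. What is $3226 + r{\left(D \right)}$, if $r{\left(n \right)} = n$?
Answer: $3195$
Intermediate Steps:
$3226 + r{\left(D \right)} = 3226 - 31 = 3195$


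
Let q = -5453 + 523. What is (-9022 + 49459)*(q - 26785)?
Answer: -1282459455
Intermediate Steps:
q = -4930
(-9022 + 49459)*(q - 26785) = (-9022 + 49459)*(-4930 - 26785) = 40437*(-31715) = -1282459455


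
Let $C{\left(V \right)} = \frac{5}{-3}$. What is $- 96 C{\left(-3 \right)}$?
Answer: $160$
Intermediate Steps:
$C{\left(V \right)} = - \frac{5}{3}$ ($C{\left(V \right)} = 5 \left(- \frac{1}{3}\right) = - \frac{5}{3}$)
$- 96 C{\left(-3 \right)} = \left(-96\right) \left(- \frac{5}{3}\right) = 160$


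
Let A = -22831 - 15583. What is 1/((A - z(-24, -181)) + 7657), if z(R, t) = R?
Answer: -1/30733 ≈ -3.2538e-5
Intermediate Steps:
A = -38414
1/((A - z(-24, -181)) + 7657) = 1/((-38414 - 1*(-24)) + 7657) = 1/((-38414 + 24) + 7657) = 1/(-38390 + 7657) = 1/(-30733) = -1/30733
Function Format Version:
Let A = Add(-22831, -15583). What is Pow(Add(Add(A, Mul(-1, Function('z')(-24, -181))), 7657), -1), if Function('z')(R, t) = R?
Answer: Rational(-1, 30733) ≈ -3.2538e-5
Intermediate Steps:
A = -38414
Pow(Add(Add(A, Mul(-1, Function('z')(-24, -181))), 7657), -1) = Pow(Add(Add(-38414, Mul(-1, -24)), 7657), -1) = Pow(Add(Add(-38414, 24), 7657), -1) = Pow(Add(-38390, 7657), -1) = Pow(-30733, -1) = Rational(-1, 30733)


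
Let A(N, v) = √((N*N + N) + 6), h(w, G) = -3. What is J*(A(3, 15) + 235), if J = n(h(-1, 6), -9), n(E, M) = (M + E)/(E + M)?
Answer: 235 + 3*√2 ≈ 239.24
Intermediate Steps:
n(E, M) = 1 (n(E, M) = (E + M)/(E + M) = 1)
J = 1
A(N, v) = √(6 + N + N²) (A(N, v) = √((N² + N) + 6) = √((N + N²) + 6) = √(6 + N + N²))
J*(A(3, 15) + 235) = 1*(√(6 + 3 + 3²) + 235) = 1*(√(6 + 3 + 9) + 235) = 1*(√18 + 235) = 1*(3*√2 + 235) = 1*(235 + 3*√2) = 235 + 3*√2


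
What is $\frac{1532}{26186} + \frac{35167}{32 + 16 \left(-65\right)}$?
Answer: $- \frac{459669403}{13197744} \approx -34.829$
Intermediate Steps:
$\frac{1532}{26186} + \frac{35167}{32 + 16 \left(-65\right)} = 1532 \cdot \frac{1}{26186} + \frac{35167}{32 - 1040} = \frac{766}{13093} + \frac{35167}{-1008} = \frac{766}{13093} + 35167 \left(- \frac{1}{1008}\right) = \frac{766}{13093} - \frac{35167}{1008} = - \frac{459669403}{13197744}$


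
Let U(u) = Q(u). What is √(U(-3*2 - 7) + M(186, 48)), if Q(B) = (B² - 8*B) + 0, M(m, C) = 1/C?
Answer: √39315/12 ≈ 16.523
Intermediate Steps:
Q(B) = B² - 8*B
U(u) = u*(-8 + u)
√(U(-3*2 - 7) + M(186, 48)) = √((-3*2 - 7)*(-8 + (-3*2 - 7)) + 1/48) = √((-6 - 7)*(-8 + (-6 - 7)) + 1/48) = √(-13*(-8 - 13) + 1/48) = √(-13*(-21) + 1/48) = √(273 + 1/48) = √(13105/48) = √39315/12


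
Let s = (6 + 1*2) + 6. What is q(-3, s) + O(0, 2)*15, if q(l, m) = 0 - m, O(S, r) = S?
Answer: -14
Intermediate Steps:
s = 14 (s = (6 + 2) + 6 = 8 + 6 = 14)
q(l, m) = -m
q(-3, s) + O(0, 2)*15 = -1*14 + 0*15 = -14 + 0 = -14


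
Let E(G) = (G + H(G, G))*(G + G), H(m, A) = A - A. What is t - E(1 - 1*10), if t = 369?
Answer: 207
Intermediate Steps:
H(m, A) = 0
E(G) = 2*G² (E(G) = (G + 0)*(G + G) = G*(2*G) = 2*G²)
t - E(1 - 1*10) = 369 - 2*(1 - 1*10)² = 369 - 2*(1 - 10)² = 369 - 2*(-9)² = 369 - 2*81 = 369 - 1*162 = 369 - 162 = 207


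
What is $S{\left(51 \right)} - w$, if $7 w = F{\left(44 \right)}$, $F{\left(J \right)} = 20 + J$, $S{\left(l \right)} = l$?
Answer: $\frac{293}{7} \approx 41.857$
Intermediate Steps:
$w = \frac{64}{7}$ ($w = \frac{20 + 44}{7} = \frac{1}{7} \cdot 64 = \frac{64}{7} \approx 9.1429$)
$S{\left(51 \right)} - w = 51 - \frac{64}{7} = \frac{293}{7}$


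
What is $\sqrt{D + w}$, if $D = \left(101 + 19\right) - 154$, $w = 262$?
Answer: $2 \sqrt{57} \approx 15.1$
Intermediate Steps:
$D = -34$ ($D = 120 - 154 = -34$)
$\sqrt{D + w} = \sqrt{-34 + 262} = \sqrt{228} = 2 \sqrt{57}$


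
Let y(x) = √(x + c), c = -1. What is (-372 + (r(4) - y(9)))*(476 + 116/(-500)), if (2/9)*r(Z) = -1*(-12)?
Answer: -18911778/125 - 118942*√2/125 ≈ -1.5264e+5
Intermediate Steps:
r(Z) = 54 (r(Z) = 9*(-1*(-12))/2 = (9/2)*12 = 54)
y(x) = √(-1 + x) (y(x) = √(x - 1) = √(-1 + x))
(-372 + (r(4) - y(9)))*(476 + 116/(-500)) = (-372 + (54 - √(-1 + 9)))*(476 + 116/(-500)) = (-372 + (54 - √8))*(476 + 116*(-1/500)) = (-372 + (54 - 2*√2))*(476 - 29/125) = (-372 + (54 - 2*√2))*(59471/125) = (-318 - 2*√2)*(59471/125) = -18911778/125 - 118942*√2/125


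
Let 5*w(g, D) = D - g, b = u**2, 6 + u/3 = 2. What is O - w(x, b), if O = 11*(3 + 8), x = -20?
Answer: 441/5 ≈ 88.200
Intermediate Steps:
u = -12 (u = -18 + 3*2 = -18 + 6 = -12)
b = 144 (b = (-12)**2 = 144)
w(g, D) = -g/5 + D/5 (w(g, D) = (D - g)/5 = -g/5 + D/5)
O = 121 (O = 11*11 = 121)
O - w(x, b) = 121 - (-1/5*(-20) + (1/5)*144) = 121 - (4 + 144/5) = 121 - 1*164/5 = 121 - 164/5 = 441/5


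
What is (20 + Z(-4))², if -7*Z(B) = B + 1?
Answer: 20449/49 ≈ 417.33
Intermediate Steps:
Z(B) = -⅐ - B/7 (Z(B) = -(B + 1)/7 = -(1 + B)/7 = -⅐ - B/7)
(20 + Z(-4))² = (20 + (-⅐ - ⅐*(-4)))² = (20 + (-⅐ + 4/7))² = (20 + 3/7)² = (143/7)² = 20449/49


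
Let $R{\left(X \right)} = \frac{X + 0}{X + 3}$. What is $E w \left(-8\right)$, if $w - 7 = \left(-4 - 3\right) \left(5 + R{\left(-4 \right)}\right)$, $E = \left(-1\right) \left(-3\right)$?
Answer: $1344$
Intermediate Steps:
$R{\left(X \right)} = \frac{X}{3 + X}$
$E = 3$
$w = -56$ ($w = 7 + \left(-4 - 3\right) \left(5 - \frac{4}{3 - 4}\right) = 7 - 7 \left(5 - \frac{4}{-1}\right) = 7 - 7 \left(5 - -4\right) = 7 - 7 \left(5 + 4\right) = 7 - 63 = -56$)
$E w \left(-8\right) = 3 \left(-56\right) \left(-8\right) = \left(-168\right) \left(-8\right) = 1344$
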